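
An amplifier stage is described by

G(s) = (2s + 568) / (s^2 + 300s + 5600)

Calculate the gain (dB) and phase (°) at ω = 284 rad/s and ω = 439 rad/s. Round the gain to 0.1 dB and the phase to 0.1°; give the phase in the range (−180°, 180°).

Substitute s = j284:
Numerator: 2(j284) + 568 = 568 + j568
Denominator: (j284)^2 + 300(j284) + 5600 = -75056 + j85200
|N| = √(568² + 568²) ≈ 803.27, ∠N ≈ 45.00°
|D| = √(75056² + 85200²) ≈ 1.1354e+05, ∠D ≈ 131.38°
|G| = 803.27 / 1.1354e+05 ≈ 0.0070748
Gain = 20 log₁₀(0.0070748) ≈ -43.01 dB
∠G = 45.00° − 131.38° = -86.38°

Substitute s = j439:
Numerator: 2(j439) + 568 = 568 + j878
Denominator: (j439)^2 + 300(j439) + 5600 = -187121 + j131700
|N| = √(568² + 878²) ≈ 1045.7, ∠N ≈ 57.10°
|D| = √(187121² + 131700²) ≈ 2.2882e+05, ∠D ≈ 144.86°
|G| = 1045.7 / 2.2882e+05 ≈ 0.00457
Gain = 20 log₁₀(0.00457) ≈ -46.80 dB
∠G = 57.10° − 144.86° = -87.76°

ω = 284: -43.0 dB, -86.4°; ω = 439: -46.8 dB, -87.8°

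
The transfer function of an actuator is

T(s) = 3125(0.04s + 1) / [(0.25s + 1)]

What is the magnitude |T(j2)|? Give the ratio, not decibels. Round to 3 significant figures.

2.80e+03

At ω = 2 rad/s:
zero (1 + j2·0.04) = 1 + j0.08 → |·| ≈ 1.0032, ∠ ≈ 4.57°
pole (1 + j2·0.25) = 1 + j0.5 → |·| ≈ 1.118, ∠ ≈ 26.57°
|T| = 3125 · 1.0032 / (1.118) ≈ 2804.1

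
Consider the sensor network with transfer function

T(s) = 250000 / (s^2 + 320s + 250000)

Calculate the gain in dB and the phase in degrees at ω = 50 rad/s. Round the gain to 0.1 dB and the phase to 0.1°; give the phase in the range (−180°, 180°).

At s = jω = j50:
quadratic: (j50)² + 320·j50 + 250000 = 247500 + j16000 → |·| ≈ 2.4802e+05, ∠ ≈ 3.70°
|T| = 250000 / 2.4802e+05 ≈ 1.008
Gain = 20 log₁₀(1.008) ≈ 0.07 dB
∠T = 0.00° − 3.70° = -3.70°

0.1 dB, -3.7°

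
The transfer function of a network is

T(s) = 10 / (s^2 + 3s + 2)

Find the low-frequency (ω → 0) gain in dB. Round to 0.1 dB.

T(0) = 10 / 2 = 5
20 log₁₀(5) ≈ 13.98 dB

14.0 dB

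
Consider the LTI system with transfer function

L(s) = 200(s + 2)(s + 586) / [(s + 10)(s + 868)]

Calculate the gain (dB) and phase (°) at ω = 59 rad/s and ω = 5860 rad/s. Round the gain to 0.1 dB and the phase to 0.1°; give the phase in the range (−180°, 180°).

At s = jω = j59:
zero (s+2): 2 + j59 → |·| = √(2²+59²) = √3485 ≈ 59.034, ∠ = arctan(59/2) ≈ 88.06°
zero (s+586): 586 + j59 → |·| = √(586²+59²) = √346877 ≈ 588.96, ∠ = arctan(59/586) ≈ 5.75°
pole (s+10): 10 + j59 → |·| = √(10²+59²) = √3581 ≈ 59.841, ∠ = arctan(59/10) ≈ 80.38°
pole (s+868): 868 + j59 → |·| = √(868²+59²) = √756905 ≈ 870, ∠ = arctan(59/868) ≈ 3.89°
|L| = 200 · 34769 / 52062 ≈ 133.57
Gain = 20 log₁₀(133.57) ≈ 42.51 dB
∠L = 93.81° − 84.27° = 9.54°

At s = jω = j5860:
zero (s+2): 2 + j5860 → |·| = √(2²+5860²) = √34339604 ≈ 5860, ∠ = arctan(5860/2) ≈ 89.98°
zero (s+586): 586 + j5860 → |·| = √(586²+5860²) = √34682996 ≈ 5889.2, ∠ = arctan(5860/586) ≈ 84.29°
pole (s+10): 10 + j5860 → |·| = √(10²+5860²) = √34339700 ≈ 5860, ∠ = arctan(5860/10) ≈ 89.90°
pole (s+868): 868 + j5860 → |·| = √(868²+5860²) = √35093024 ≈ 5923.9, ∠ = arctan(5860/868) ≈ 81.57°
|L| = 200 · 3.4511e+07 / 3.4714e+07 ≈ 198.83
Gain = 20 log₁₀(198.83) ≈ 45.97 dB
∠L = 174.27° − 171.47° = 2.80°

ω = 59: 42.5 dB, 9.5°; ω = 5860: 46.0 dB, 2.8°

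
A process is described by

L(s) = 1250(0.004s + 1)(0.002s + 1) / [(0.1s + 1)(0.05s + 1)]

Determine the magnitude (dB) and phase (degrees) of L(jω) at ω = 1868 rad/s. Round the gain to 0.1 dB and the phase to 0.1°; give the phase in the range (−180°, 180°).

6.4 dB, -21.7°

At ω = 1868 rad/s:
zero (1 + j1868·0.004) = 1 + j7.472 → |·| ≈ 7.5386, ∠ ≈ 82.38°
zero (1 + j1868·0.002) = 1 + j3.736 → |·| ≈ 3.8675, ∠ ≈ 75.02°
pole (1 + j1868·0.1) = 1 + j186.8 → |·| ≈ 186.8, ∠ ≈ 89.69°
pole (1 + j1868·0.05) = 1 + j93.4 → |·| ≈ 93.405, ∠ ≈ 89.39°
|L| = 1250 · 7.5386 · 3.8675 / (186.8 · 93.405) ≈ 2.0887
Gain = 20 log₁₀(2.0887) ≈ 6.40 dB
∠L = (82.38° + 75.02°) − (89.69° + 89.39°) = -21.68°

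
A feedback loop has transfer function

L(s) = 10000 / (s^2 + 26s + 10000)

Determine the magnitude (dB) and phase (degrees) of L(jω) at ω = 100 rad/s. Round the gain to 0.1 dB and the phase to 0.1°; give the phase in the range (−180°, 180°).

At s = jω = j100:
quadratic: (j100)² + 26·j100 + 10000 = 0 + j2600 → |·| ≈ 2600, ∠ ≈ 90.00°
|L| = 10000 / 2600 ≈ 3.8462
Gain = 20 log₁₀(3.8462) ≈ 11.70 dB
∠L = 0.00° − 90.00° = -90.00°

11.7 dB, -90.0°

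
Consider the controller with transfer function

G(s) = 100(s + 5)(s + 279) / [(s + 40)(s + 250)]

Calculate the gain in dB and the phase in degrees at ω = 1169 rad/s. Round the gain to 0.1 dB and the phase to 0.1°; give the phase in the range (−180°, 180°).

At s = jω = j1169:
zero (s+5): 5 + j1169 → |·| = √(5²+1169²) = √1366586 ≈ 1169, ∠ = arctan(1169/5) ≈ 89.75°
zero (s+279): 279 + j1169 → |·| = √(279²+1169²) = √1444402 ≈ 1201.8, ∠ = arctan(1169/279) ≈ 76.58°
pole (s+40): 40 + j1169 → |·| = √(40²+1169²) = √1368161 ≈ 1169.7, ∠ = arctan(1169/40) ≈ 88.04°
pole (s+250): 250 + j1169 → |·| = √(250²+1169²) = √1429061 ≈ 1195.4, ∠ = arctan(1169/250) ≈ 77.93°
|G| = 100 · 1.4049e+06 / 1.3983e+06 ≈ 100.47
Gain = 20 log₁₀(100.47) ≈ 40.04 dB
∠G = 166.33° − 165.97° = 0.36°

40.0 dB, 0.4°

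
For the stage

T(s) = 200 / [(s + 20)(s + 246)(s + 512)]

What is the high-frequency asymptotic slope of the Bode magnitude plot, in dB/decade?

Each pole contributes −20 dB/decade at high frequency; each zero contributes +20 dB/decade.
Net: 0 zero(s) − 3 pole(s) → -60 dB/decade.

-60 dB/decade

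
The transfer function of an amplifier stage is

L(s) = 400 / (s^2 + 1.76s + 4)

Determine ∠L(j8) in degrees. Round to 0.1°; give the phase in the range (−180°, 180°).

-166.8°

At s = jω = j8:
quadratic: (j8)² + 1.76·j8 + 4 = -60 + j14.08 → |·| ≈ 61.63, ∠ ≈ 166.79°
∠L = 0.00° − 166.79° = -166.79°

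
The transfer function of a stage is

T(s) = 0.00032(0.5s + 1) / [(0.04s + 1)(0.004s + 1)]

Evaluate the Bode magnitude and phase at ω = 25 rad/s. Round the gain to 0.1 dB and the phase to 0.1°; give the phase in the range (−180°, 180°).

-51.0 dB, 34.7°

At ω = 25 rad/s:
zero (1 + j25·0.5) = 1 + j12.5 → |·| ≈ 12.54, ∠ ≈ 85.43°
pole (1 + j25·0.04) = 1 + j1 → |·| ≈ 1.4142, ∠ ≈ 45.00°
pole (1 + j25·0.004) = 1 + j0.1 → |·| ≈ 1.005, ∠ ≈ 5.71°
|T| = 0.00032 · 12.54 / (1.4142 · 1.005) ≈ 0.0028234
Gain = 20 log₁₀(0.0028234) ≈ -50.98 dB
∠T = (85.43°) − (45.00° + 5.71°) = 34.72°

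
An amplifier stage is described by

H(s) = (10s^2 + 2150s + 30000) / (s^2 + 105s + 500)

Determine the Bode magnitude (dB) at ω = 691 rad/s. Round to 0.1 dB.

Substitute s = j691:
Numerator: 10(j691)^2 + 2150(j691) + 30000 = -4744810 + j1485650
Denominator: (j691)^2 + 105(j691) + 500 = -476981 + j72555
|N| = √(4744810² + 1485650²) ≈ 4.972e+06, ∠N ≈ 162.61°
|D| = √(476981² + 72555²) ≈ 4.8247e+05, ∠D ≈ 171.35°
|H| = 4.972e+06 / 4.8247e+05 ≈ 10.305
Gain = 20 log₁₀(10.305) ≈ 20.26 dB

20.3 dB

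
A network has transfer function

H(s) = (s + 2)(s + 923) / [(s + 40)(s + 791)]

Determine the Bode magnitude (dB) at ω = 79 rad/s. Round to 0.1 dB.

At s = jω = j79:
zero (s+2): 2 + j79 → |·| = √(2²+79²) = √6245 ≈ 79.025, ∠ = arctan(79/2) ≈ 88.55°
zero (s+923): 923 + j79 → |·| = √(923²+79²) = √858170 ≈ 926.37, ∠ = arctan(79/923) ≈ 4.89°
pole (s+40): 40 + j79 → |·| = √(40²+79²) = √7841 ≈ 88.549, ∠ = arctan(79/40) ≈ 63.15°
pole (s+791): 791 + j79 → |·| = √(791²+79²) = √631922 ≈ 794.94, ∠ = arctan(79/791) ≈ 5.70°
|H| = 1 · 73206 / 70391 ≈ 1.04
Gain = 20 log₁₀(1.04) ≈ 0.34 dB

0.3 dB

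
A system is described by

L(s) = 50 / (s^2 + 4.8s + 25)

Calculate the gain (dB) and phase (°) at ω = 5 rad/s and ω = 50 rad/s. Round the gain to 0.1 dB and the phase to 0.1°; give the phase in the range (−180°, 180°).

At s = jω = j5:
quadratic: (j5)² + 4.8·j5 + 25 = 0 + j24 → |·| ≈ 24, ∠ ≈ 90.00°
|L| = 50 / 24 ≈ 2.0833
Gain = 20 log₁₀(2.0833) ≈ 6.38 dB
∠L = 0.00° − 90.00° = -90.00°

At s = jω = j50:
quadratic: (j50)² + 4.8·j50 + 25 = -2475 + j240 → |·| ≈ 2486.6, ∠ ≈ 174.46°
|L| = 50 / 2486.6 ≈ 0.020108
Gain = 20 log₁₀(0.020108) ≈ -33.93 dB
∠L = 0.00° − 174.46° = -174.46°

ω = 5: 6.4 dB, -90.0°; ω = 50: -33.9 dB, -174.5°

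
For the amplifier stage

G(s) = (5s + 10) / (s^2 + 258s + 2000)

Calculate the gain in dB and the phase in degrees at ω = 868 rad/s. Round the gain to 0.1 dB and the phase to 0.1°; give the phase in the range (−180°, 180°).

Substitute s = j868:
Numerator: 5(j868) + 10 = 10 + j4340
Denominator: (j868)^2 + 258(j868) + 2000 = -751424 + j223944
|N| = √(10² + 4340²) ≈ 4340, ∠N ≈ 89.87°
|D| = √(751424² + 223944²) ≈ 7.8408e+05, ∠D ≈ 163.40°
|G| = 4340 / 7.8408e+05 ≈ 0.0055351
Gain = 20 log₁₀(0.0055351) ≈ -45.14 dB
∠G = 89.87° − 163.40° = -73.53°

-45.1 dB, -73.5°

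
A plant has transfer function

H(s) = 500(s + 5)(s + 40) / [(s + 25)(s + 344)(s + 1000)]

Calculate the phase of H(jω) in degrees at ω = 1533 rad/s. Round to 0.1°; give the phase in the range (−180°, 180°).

-45.0°

At s = jω = j1533:
zero (s+5): 5 + j1533 → |·| = √(5²+1533²) = √2350114 ≈ 1533, ∠ = arctan(1533/5) ≈ 89.81°
zero (s+40): 40 + j1533 → |·| = √(40²+1533²) = √2351689 ≈ 1533.5, ∠ = arctan(1533/40) ≈ 88.51°
pole (s+25): 25 + j1533 → |·| = √(25²+1533²) = √2350714 ≈ 1533.2, ∠ = arctan(1533/25) ≈ 89.07°
pole (s+344): 344 + j1533 → |·| = √(344²+1533²) = √2468425 ≈ 1571.1, ∠ = arctan(1533/344) ≈ 77.35°
pole (s+1000): 1000 + j1533 → |·| = √(1000²+1533²) = √3350089 ≈ 1830.3, ∠ = arctan(1533/1000) ≈ 56.88°
∠H = 178.32° − 223.30° = -44.98°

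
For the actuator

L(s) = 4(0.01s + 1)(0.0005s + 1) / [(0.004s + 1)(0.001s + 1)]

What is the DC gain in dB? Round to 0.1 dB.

L(0) = 4 · 1 / 1 = 4
20 log₁₀(4) ≈ 12.04 dB

12.0 dB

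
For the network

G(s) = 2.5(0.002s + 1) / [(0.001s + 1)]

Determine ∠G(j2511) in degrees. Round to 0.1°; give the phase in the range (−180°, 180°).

At ω = 2511 rad/s:
zero (1 + j2511·0.002) = 1 + j5.022 → |·| ≈ 5.1206, ∠ ≈ 78.74°
pole (1 + j2511·0.001) = 1 + j2.511 → |·| ≈ 2.7028, ∠ ≈ 68.29°
∠G = (78.74°) − (68.29°) = 10.45°

10.5°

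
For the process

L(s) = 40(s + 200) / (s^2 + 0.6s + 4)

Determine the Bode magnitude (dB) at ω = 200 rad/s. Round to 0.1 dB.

At s = jω = j200:
zero (s+200): 200 + j200 → |·| = √(200²+200²) = √80000 ≈ 282.84, ∠ = arctan(200/200) ≈ 45.00°
quadratic: (j200)² + 0.6·j200 + 4 = -39996 + j120 → |·| ≈ 39996, ∠ ≈ 179.83°
|L| = 40 · 282.84 / 39996 ≈ 0.28287
Gain = 20 log₁₀(0.28287) ≈ -10.97 dB

-11.0 dB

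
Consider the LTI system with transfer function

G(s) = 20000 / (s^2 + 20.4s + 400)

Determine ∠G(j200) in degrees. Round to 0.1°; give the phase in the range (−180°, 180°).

At s = jω = j200:
quadratic: (j200)² + 20.4·j200 + 400 = -39600 + j4080 → |·| ≈ 39810, ∠ ≈ 174.12°
∠G = 0.00° − 174.12° = -174.12°

-174.1°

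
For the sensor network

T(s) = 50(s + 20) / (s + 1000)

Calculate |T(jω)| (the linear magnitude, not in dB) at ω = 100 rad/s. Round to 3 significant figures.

At s = jω = j100:
zero (s+20): 20 + j100 → |·| = √(20²+100²) = √10400 ≈ 101.98, ∠ = arctan(100/20) ≈ 78.69°
pole (s+1000): 1000 + j100 → |·| = √(1000²+100²) = √1010000 ≈ 1005, ∠ = arctan(100/1000) ≈ 5.71°
|T| = 50 · 101.98 / 1005 ≈ 5.0736

5.07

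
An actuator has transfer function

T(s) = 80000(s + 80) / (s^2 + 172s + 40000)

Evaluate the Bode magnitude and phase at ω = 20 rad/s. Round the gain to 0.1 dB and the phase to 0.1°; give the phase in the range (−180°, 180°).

At s = jω = j20:
zero (s+80): 80 + j20 → |·| = √(80²+20²) = √6800 ≈ 82.462, ∠ = arctan(20/80) ≈ 14.04°
quadratic: (j20)² + 172·j20 + 40000 = 39600 + j3440 → |·| ≈ 39749, ∠ ≈ 4.96°
|T| = 80000 · 82.462 / 39749 ≈ 165.97
Gain = 20 log₁₀(165.97) ≈ 44.40 dB
∠T = 14.04° − 4.96° = 9.08°

44.4 dB, 9.1°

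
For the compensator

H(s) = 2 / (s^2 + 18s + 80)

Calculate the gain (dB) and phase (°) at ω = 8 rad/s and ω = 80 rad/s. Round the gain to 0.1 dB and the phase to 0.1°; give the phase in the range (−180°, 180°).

Substitute s = j8:
Numerator: 2 = 2 + j0
Denominator: (j8)^2 + 18(j8) + 80 = 16 + j144
|N| = √(2² + 0²) ≈ 2, ∠N ≈ 0.00°
|D| = √(16² + 144²) ≈ 144.89, ∠D ≈ 83.66°
|H| = 2 / 144.89 ≈ 0.013804
Gain = 20 log₁₀(0.013804) ≈ -37.20 dB
∠H = 0.00° − 83.66° = -83.66°

Substitute s = j80:
Numerator: 2 = 2 + j0
Denominator: (j80)^2 + 18(j80) + 80 = -6320 + j1440
|N| = √(2² + 0²) ≈ 2, ∠N ≈ 0.00°
|D| = √(6320² + 1440²) ≈ 6482, ∠D ≈ 167.16°
|H| = 2 / 6482 ≈ 0.00030855
Gain = 20 log₁₀(0.00030855) ≈ -70.21 dB
∠H = 0.00° − 167.16° = -167.16°

ω = 8: -37.2 dB, -83.7°; ω = 80: -70.2 dB, -167.2°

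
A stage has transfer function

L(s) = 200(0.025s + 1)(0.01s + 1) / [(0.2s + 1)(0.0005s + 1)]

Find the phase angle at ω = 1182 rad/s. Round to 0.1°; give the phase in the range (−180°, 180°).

At ω = 1182 rad/s:
zero (1 + j1182·0.025) = 1 + j29.55 → |·| ≈ 29.567, ∠ ≈ 88.06°
zero (1 + j1182·0.01) = 1 + j11.82 → |·| ≈ 11.862, ∠ ≈ 85.16°
pole (1 + j1182·0.2) = 1 + j236.4 → |·| ≈ 236.4, ∠ ≈ 89.76°
pole (1 + j1182·0.0005) = 1 + j0.591 → |·| ≈ 1.1616, ∠ ≈ 30.58°
∠L = (88.06° + 85.16°) − (89.76° + 30.58°) = 52.88°

52.9°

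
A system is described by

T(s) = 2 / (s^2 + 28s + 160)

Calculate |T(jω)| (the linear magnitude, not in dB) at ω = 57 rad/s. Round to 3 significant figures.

0.000575

Substitute s = j57:
Numerator: 2 = 2 + j0
Denominator: (j57)^2 + 28(j57) + 160 = -3089 + j1596
|N| = √(2² + 0²) ≈ 2, ∠N ≈ 0.00°
|D| = √(3089² + 1596²) ≈ 3476.9, ∠D ≈ 152.68°
|T| = 2 / 3476.9 ≈ 0.00057523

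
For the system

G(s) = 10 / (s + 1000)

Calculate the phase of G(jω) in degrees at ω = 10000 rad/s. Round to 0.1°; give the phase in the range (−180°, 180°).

-84.3°

Substitute s = j10000:
Numerator: 10 = 10 + j0
Denominator: (j10000) + 1000 = 1000 + j10000
|N| = √(10² + 0²) ≈ 10, ∠N ≈ 0.00°
|D| = √(1000² + 10000²) ≈ 10050, ∠D ≈ 84.29°
∠G = 0.00° − 84.29° = -84.29°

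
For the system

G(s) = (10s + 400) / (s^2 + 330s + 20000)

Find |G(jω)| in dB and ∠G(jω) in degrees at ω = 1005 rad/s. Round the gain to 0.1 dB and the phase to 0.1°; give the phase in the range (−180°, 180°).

-40.3 dB, -73.8°

Substitute s = j1005:
Numerator: 10(j1005) + 400 = 400 + j10050
Denominator: (j1005)^2 + 330(j1005) + 20000 = -990025 + j331650
|N| = √(400² + 10050²) ≈ 10058, ∠N ≈ 87.72°
|D| = √(990025² + 331650²) ≈ 1.0441e+06, ∠D ≈ 161.48°
|G| = 10058 / 1.0441e+06 ≈ 0.0096332
Gain = 20 log₁₀(0.0096332) ≈ -40.32 dB
∠G = 87.72° − 161.48° = -73.76°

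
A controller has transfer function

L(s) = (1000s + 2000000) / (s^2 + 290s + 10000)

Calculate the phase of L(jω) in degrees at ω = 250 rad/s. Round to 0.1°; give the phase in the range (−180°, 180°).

Substitute s = j250:
Numerator: 1000(j250) + 2000000 = 2000000 + j250000
Denominator: (j250)^2 + 290(j250) + 10000 = -52500 + j72500
|N| = √(2000000² + 250000²) ≈ 2.0156e+06, ∠N ≈ 7.13°
|D| = √(52500² + 72500²) ≈ 89513, ∠D ≈ 125.91°
∠L = 7.13° − 125.91° = -118.78°

-118.8°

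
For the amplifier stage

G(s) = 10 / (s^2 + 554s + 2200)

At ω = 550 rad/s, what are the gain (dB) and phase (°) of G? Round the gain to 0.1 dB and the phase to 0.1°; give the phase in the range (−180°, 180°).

Substitute s = j550:
Numerator: 10 = 10 + j0
Denominator: (j550)^2 + 554(j550) + 2200 = -300300 + j304700
|N| = √(10² + 0²) ≈ 10, ∠N ≈ 0.00°
|D| = √(300300² + 304700²) ≈ 4.2781e+05, ∠D ≈ 134.58°
|G| = 10 / 4.2781e+05 ≈ 2.3375e-05
Gain = 20 log₁₀(2.3375e-05) ≈ -92.62 dB
∠G = 0.00° − 134.58° = -134.58°

-92.6 dB, -134.6°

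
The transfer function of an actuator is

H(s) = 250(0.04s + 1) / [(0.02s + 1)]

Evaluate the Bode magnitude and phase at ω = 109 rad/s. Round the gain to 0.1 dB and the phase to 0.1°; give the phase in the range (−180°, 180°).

At ω = 109 rad/s:
zero (1 + j109·0.04) = 1 + j4.36 → |·| ≈ 4.4732, ∠ ≈ 77.08°
pole (1 + j109·0.02) = 1 + j2.18 → |·| ≈ 2.3984, ∠ ≈ 65.36°
|H| = 250 · 4.4732 / (2.3984) ≈ 466.27
Gain = 20 log₁₀(466.27) ≈ 53.37 dB
∠H = (77.08°) − (65.36°) = 11.72°

53.4 dB, 11.7°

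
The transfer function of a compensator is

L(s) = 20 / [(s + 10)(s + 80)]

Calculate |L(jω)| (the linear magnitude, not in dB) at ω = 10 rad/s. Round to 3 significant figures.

At s = jω = j10:
pole (s+10): 10 + j10 → |·| = √(10²+10²) = √200 ≈ 14.142, ∠ = arctan(10/10) ≈ 45.00°
pole (s+80): 80 + j10 → |·| = √(80²+10²) = √6500 ≈ 80.623, ∠ = arctan(10/80) ≈ 7.13°
|L| = 20 / 1140.2 ≈ 0.017541

0.0175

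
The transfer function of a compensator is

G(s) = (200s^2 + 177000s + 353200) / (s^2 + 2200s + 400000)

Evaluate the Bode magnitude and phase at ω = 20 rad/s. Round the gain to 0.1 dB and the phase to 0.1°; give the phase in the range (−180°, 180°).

18.9 dB, 79.3°

Substitute s = j20:
Numerator: 200(j20)^2 + 177000(j20) + 353200 = 273200 + j3540000
Denominator: (j20)^2 + 2200(j20) + 400000 = 399600 + j44000
|N| = √(273200² + 3540000²) ≈ 3.5505e+06, ∠N ≈ 85.59°
|D| = √(399600² + 44000²) ≈ 4.0202e+05, ∠D ≈ 6.28°
|G| = 3.5505e+06 / 4.0202e+05 ≈ 8.8317
Gain = 20 log₁₀(8.8317) ≈ 18.92 dB
∠G = 85.59° − 6.28° = 79.31°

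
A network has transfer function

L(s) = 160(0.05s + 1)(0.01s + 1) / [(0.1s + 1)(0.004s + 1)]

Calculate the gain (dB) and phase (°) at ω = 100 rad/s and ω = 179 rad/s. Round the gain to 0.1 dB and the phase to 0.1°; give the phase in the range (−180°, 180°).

At ω = 100 rad/s:
zero (1 + j100·0.05) = 1 + j5 → |·| ≈ 5.099, ∠ ≈ 78.69°
zero (1 + j100·0.01) = 1 + j1 → |·| ≈ 1.4142, ∠ ≈ 45.00°
pole (1 + j100·0.1) = 1 + j10 → |·| ≈ 10.05, ∠ ≈ 84.29°
pole (1 + j100·0.004) = 1 + j0.4 → |·| ≈ 1.077, ∠ ≈ 21.80°
|L| = 160 · 5.099 · 1.4142 / (10.05 · 1.077) ≈ 106.59
Gain = 20 log₁₀(106.59) ≈ 40.55 dB
∠L = (78.69° + 45.00°) − (84.29° + 21.80°) = 17.60°

At ω = 179 rad/s:
zero (1 + j179·0.05) = 1 + j8.95 → |·| ≈ 9.0057, ∠ ≈ 83.62°
zero (1 + j179·0.01) = 1 + j1.79 → |·| ≈ 2.0504, ∠ ≈ 60.81°
pole (1 + j179·0.1) = 1 + j17.9 → |·| ≈ 17.928, ∠ ≈ 86.80°
pole (1 + j179·0.004) = 1 + j0.716 → |·| ≈ 1.2299, ∠ ≈ 35.60°
|L| = 160 · 9.0057 · 2.0504 / (17.928 · 1.2299) ≈ 133.99
Gain = 20 log₁₀(133.99) ≈ 42.54 dB
∠L = (83.62° + 60.81°) − (86.80° + 35.60°) = 22.03°

ω = 100: 40.6 dB, 17.6°; ω = 179: 42.5 dB, 22.0°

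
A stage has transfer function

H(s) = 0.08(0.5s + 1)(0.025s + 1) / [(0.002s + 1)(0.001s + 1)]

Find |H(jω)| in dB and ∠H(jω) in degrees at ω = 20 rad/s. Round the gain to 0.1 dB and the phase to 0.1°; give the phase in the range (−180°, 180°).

-0.9 dB, 107.4°

At ω = 20 rad/s:
zero (1 + j20·0.5) = 1 + j10 → |·| ≈ 10.05, ∠ ≈ 84.29°
zero (1 + j20·0.025) = 1 + j0.5 → |·| ≈ 1.118, ∠ ≈ 26.57°
pole (1 + j20·0.002) = 1 + j0.04 → |·| ≈ 1.0008, ∠ ≈ 2.29°
pole (1 + j20·0.001) = 1 + j0.02 → |·| ≈ 1.0002, ∠ ≈ 1.15°
|H| = 0.08 · 10.05 · 1.118 / (1.0008 · 1.0002) ≈ 0.89797
Gain = 20 log₁₀(0.89797) ≈ -0.93 dB
∠H = (84.29° + 26.57°) − (2.29° + 1.15°) = 107.42°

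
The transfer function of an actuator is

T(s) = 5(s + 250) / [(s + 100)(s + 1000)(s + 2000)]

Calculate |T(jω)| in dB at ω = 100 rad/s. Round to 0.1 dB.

At s = jω = j100:
zero (s+250): 250 + j100 → |·| = √(250²+100²) = √72500 ≈ 269.26, ∠ = arctan(100/250) ≈ 21.80°
pole (s+100): 100 + j100 → |·| = √(100²+100²) = √20000 ≈ 141.42, ∠ = arctan(100/100) ≈ 45.00°
pole (s+1000): 1000 + j100 → |·| = √(1000²+100²) = √1010000 ≈ 1005, ∠ = arctan(100/1000) ≈ 5.71°
pole (s+2000): 2000 + j100 → |·| = √(2000²+100²) = √4010000 ≈ 2002.5, ∠ = arctan(100/2000) ≈ 2.86°
|T| = 5 · 269.26 / 2.8461e+08 ≈ 4.7303e-06
Gain = 20 log₁₀(4.7303e-06) ≈ -106.50 dB

-106.5 dB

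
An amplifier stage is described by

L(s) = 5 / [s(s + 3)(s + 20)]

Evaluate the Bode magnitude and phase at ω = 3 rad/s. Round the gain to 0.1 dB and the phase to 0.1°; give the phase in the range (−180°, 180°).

At s = jω = j3:
pole (s+3): 3 + j3 → |·| = √(3²+3²) = √18 ≈ 4.2426, ∠ = arctan(3/3) ≈ 45.00°
pole (s+20): 20 + j3 → |·| = √(20²+3²) = √409 ≈ 20.224, ∠ = arctan(3/20) ≈ 8.53°
pole at origin: |s| = 3, ∠ = 90.00° (in denominator)
|L| = 5 / 257.41 ≈ 0.019424
Gain = 20 log₁₀(0.019424) ≈ -34.23 dB
∠L = 0.00° − 143.53° = -143.53°

-34.2 dB, -143.5°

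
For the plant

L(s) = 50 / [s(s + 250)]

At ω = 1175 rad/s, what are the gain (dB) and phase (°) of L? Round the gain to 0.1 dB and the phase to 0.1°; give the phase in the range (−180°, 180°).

At s = jω = j1175:
pole (s+250): 250 + j1175 → |·| = √(250²+1175²) = √1443125 ≈ 1201.3, ∠ = arctan(1175/250) ≈ 77.99°
pole at origin: |s| = 1175, ∠ = 90.00° (in denominator)
|L| = 50 / 1.4115e+06 ≈ 3.5423e-05
Gain = 20 log₁₀(3.5423e-05) ≈ -89.01 dB
∠L = 0.00° − 167.99° = -167.99°

-89.0 dB, -168.0°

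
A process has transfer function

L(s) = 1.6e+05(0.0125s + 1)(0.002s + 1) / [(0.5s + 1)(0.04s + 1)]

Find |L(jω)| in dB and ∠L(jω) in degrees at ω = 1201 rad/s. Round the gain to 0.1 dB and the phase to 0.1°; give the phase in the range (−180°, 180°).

46.7 dB, -25.1°

At ω = 1201 rad/s:
zero (1 + j1201·0.0125) = 1 + j15.0125 → |·| ≈ 15.046, ∠ ≈ 86.19°
zero (1 + j1201·0.002) = 1 + j2.402 → |·| ≈ 2.6018, ∠ ≈ 67.40°
pole (1 + j1201·0.5) = 1 + j600.5 → |·| ≈ 600.5, ∠ ≈ 89.90°
pole (1 + j1201·0.04) = 1 + j48.04 → |·| ≈ 48.05, ∠ ≈ 88.81°
|L| = 1.6e+05 · 15.046 · 2.6018 / (600.5 · 48.05) ≈ 217.07
Gain = 20 log₁₀(217.07) ≈ 46.73 dB
∠L = (86.19° + 67.40°) − (89.90° + 88.81°) = -25.12°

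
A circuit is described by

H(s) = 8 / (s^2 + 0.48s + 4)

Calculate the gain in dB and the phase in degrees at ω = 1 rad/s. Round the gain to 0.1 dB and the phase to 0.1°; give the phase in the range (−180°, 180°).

8.4 dB, -9.1°

At s = jω = j1:
quadratic: (j1)² + 0.48·j1 + 4 = 3 + j0.48 → |·| ≈ 3.0382, ∠ ≈ 9.09°
|H| = 8 / 3.0382 ≈ 2.6331
Gain = 20 log₁₀(2.6331) ≈ 8.41 dB
∠H = 0.00° − 9.09° = -9.09°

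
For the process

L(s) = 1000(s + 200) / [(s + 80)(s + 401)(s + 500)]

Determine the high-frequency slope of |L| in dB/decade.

Each pole contributes −20 dB/decade at high frequency; each zero contributes +20 dB/decade.
Net: 1 zero(s) − 3 pole(s) → -40 dB/decade.

-40 dB/decade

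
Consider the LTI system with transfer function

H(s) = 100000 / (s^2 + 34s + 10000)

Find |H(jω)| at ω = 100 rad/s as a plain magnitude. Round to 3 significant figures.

At s = jω = j100:
quadratic: (j100)² + 34·j100 + 10000 = 0 + j3400 → |·| ≈ 3400, ∠ ≈ 90.00°
|H| = 100000 / 3400 ≈ 29.412

29.4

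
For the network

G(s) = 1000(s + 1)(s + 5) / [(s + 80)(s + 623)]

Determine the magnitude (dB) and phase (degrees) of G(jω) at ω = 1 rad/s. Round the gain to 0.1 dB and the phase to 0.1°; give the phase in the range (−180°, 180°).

At s = jω = j1:
zero (s+1): 1 + j1 → |·| = √(1²+1²) = √2 ≈ 1.4142, ∠ = arctan(1/1) ≈ 45.00°
zero (s+5): 5 + j1 → |·| = √(5²+1²) = √26 ≈ 5.099, ∠ = arctan(1/5) ≈ 11.31°
pole (s+80): 80 + j1 → |·| = √(80²+1²) = √6401 ≈ 80.006, ∠ = arctan(1/80) ≈ 0.72°
pole (s+623): 623 + j1 → |·| = √(623²+1²) = √388130 ≈ 623, ∠ = arctan(1/623) ≈ 0.09°
|G| = 1000 · 7.211 / 49844 ≈ 0.14467
Gain = 20 log₁₀(0.14467) ≈ -16.79 dB
∠G = 56.31° − 0.81° = 55.50°

-16.8 dB, 55.5°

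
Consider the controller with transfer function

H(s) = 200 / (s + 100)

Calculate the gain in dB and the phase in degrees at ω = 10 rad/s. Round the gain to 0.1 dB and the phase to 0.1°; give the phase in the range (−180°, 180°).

At s = jω = j10:
pole (s+100): 100 + j10 → |·| = √(100²+10²) = √10100 ≈ 100.5, ∠ = arctan(10/100) ≈ 5.71°
|H| = 200 / 100.5 ≈ 1.99
Gain = 20 log₁₀(1.99) ≈ 5.98 dB
∠H = 0.00° − 5.71° = -5.71°

6.0 dB, -5.7°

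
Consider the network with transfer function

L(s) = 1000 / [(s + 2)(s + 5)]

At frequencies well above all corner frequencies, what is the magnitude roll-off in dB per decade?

-40 dB/decade

Each pole contributes −20 dB/decade at high frequency; each zero contributes +20 dB/decade.
Net: 0 zero(s) − 2 pole(s) → -40 dB/decade.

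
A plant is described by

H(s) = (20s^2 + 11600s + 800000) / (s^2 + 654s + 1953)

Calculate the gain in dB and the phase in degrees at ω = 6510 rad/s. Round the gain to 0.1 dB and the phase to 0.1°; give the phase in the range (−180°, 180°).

26.0 dB, 0.6°

Substitute s = j6510:
Numerator: 20(j6510)^2 + 11600(j6510) + 800000 = -846802000 + j75516000
Denominator: (j6510)^2 + 654(j6510) + 1953 = -42378147 + j4257540
|N| = √(846802000² + 75516000²) ≈ 8.5016e+08, ∠N ≈ 174.90°
|D| = √(42378147² + 4257540²) ≈ 4.2591e+07, ∠D ≈ 174.26°
|H| = 8.5016e+08 / 4.2591e+07 ≈ 19.961
Gain = 20 log₁₀(19.961) ≈ 26.00 dB
∠H = 174.90° − 174.26° = 0.64°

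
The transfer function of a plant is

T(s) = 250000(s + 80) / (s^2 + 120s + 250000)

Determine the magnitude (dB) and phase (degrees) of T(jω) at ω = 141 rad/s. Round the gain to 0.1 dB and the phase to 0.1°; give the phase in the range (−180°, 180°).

At s = jω = j141:
zero (s+80): 80 + j141 → |·| = √(80²+141²) = √26281 ≈ 162.11, ∠ = arctan(141/80) ≈ 60.43°
quadratic: (j141)² + 120·j141 + 250000 = 230119 + j16920 → |·| ≈ 2.3074e+05, ∠ ≈ 4.21°
|T| = 250000 · 162.11 / 2.3074e+05 ≈ 175.64
Gain = 20 log₁₀(175.64) ≈ 44.89 dB
∠T = 60.43° − 4.21° = 56.22°

44.9 dB, 56.2°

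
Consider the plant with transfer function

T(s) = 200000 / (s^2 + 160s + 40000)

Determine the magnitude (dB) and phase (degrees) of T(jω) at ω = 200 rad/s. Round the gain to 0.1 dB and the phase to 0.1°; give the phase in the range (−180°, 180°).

15.9 dB, -90.0°

At s = jω = j200:
quadratic: (j200)² + 160·j200 + 40000 = 0 + j32000 → |·| ≈ 32000, ∠ ≈ 90.00°
|T| = 200000 / 32000 ≈ 6.25
Gain = 20 log₁₀(6.25) ≈ 15.92 dB
∠T = 0.00° − 90.00° = -90.00°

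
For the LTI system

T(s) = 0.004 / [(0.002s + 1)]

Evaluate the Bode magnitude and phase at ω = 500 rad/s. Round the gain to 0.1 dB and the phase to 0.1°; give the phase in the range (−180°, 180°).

At ω = 500 rad/s:
pole (1 + j500·0.002) = 1 + j1 → |·| ≈ 1.4142, ∠ ≈ 45.00°
|T| = 0.004 · 1 / (1.4142) ≈ 0.0028285
Gain = 20 log₁₀(0.0028285) ≈ -50.97 dB
∠T = (0°) − (45.00°) = -45.00°

-51.0 dB, -45.0°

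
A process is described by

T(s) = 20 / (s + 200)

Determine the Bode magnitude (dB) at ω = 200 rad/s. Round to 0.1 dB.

-23.0 dB

Substitute s = j200:
Numerator: 20 = 20 + j0
Denominator: (j200) + 200 = 200 + j200
|N| = √(20² + 0²) ≈ 20, ∠N ≈ 0.00°
|D| = √(200² + 200²) ≈ 282.84, ∠D ≈ 45.00°
|T| = 20 / 282.84 ≈ 0.070711
Gain = 20 log₁₀(0.070711) ≈ -23.01 dB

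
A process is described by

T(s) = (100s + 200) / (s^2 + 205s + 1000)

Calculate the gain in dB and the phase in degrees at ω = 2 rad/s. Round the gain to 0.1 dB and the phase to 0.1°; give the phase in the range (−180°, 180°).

-11.6 dB, 22.6°

Substitute s = j2:
Numerator: 100(j2) + 200 = 200 + j200
Denominator: (j2)^2 + 205(j2) + 1000 = 996 + j410
|N| = √(200² + 200²) ≈ 282.84, ∠N ≈ 45.00°
|D| = √(996² + 410²) ≈ 1077.1, ∠D ≈ 22.37°
|T| = 282.84 / 1077.1 ≈ 0.26259
Gain = 20 log₁₀(0.26259) ≈ -11.61 dB
∠T = 45.00° − 22.37° = 22.63°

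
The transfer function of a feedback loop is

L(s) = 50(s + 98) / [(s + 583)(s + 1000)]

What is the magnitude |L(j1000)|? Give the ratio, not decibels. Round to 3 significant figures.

0.0307

At s = jω = j1000:
zero (s+98): 98 + j1000 → |·| = √(98²+1000²) = √1009604 ≈ 1004.8, ∠ = arctan(1000/98) ≈ 84.40°
pole (s+583): 583 + j1000 → |·| = √(583²+1000²) = √1339889 ≈ 1157.5, ∠ = arctan(1000/583) ≈ 59.76°
pole (s+1000): 1000 + j1000 → |·| = √(1000²+1000²) = √2000000 ≈ 1414.2, ∠ = arctan(1000/1000) ≈ 45.00°
|L| = 50 · 1004.8 / 1.6369e+06 ≈ 0.030692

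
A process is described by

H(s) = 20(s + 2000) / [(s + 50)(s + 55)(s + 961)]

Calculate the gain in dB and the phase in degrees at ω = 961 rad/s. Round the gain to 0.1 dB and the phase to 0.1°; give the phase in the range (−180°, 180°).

At s = jω = j961:
zero (s+2000): 2000 + j961 → |·| = √(2000²+961²) = √4923521 ≈ 2218.9, ∠ = arctan(961/2000) ≈ 25.66°
pole (s+50): 50 + j961 → |·| = √(50²+961²) = √926021 ≈ 962.3, ∠ = arctan(961/50) ≈ 87.02°
pole (s+55): 55 + j961 → |·| = √(55²+961²) = √926546 ≈ 962.57, ∠ = arctan(961/55) ≈ 86.72°
pole (s+961): 961 + j961 → |·| = √(961²+961²) = √1847042 ≈ 1359.1, ∠ = arctan(961/961) ≈ 45.00°
|H| = 20 · 2218.9 / 1.2589e+09 ≈ 3.5251e-05
Gain = 20 log₁₀(3.5251e-05) ≈ -89.06 dB
∠H = 25.66° − 218.74° = -193.08° ≡ 166.92° (principal value)

-89.1 dB, 166.9°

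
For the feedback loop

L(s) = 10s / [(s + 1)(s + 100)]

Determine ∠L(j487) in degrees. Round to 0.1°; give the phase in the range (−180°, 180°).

-78.3°

At s = jω = j487:
zero at origin: s = j487 → |·| = 487, ∠ = 90.00°
pole (s+1): 1 + j487 → |·| = √(1²+487²) = √237170 ≈ 487, ∠ = arctan(487/1) ≈ 89.88°
pole (s+100): 100 + j487 → |·| = √(100²+487²) = √247169 ≈ 497.16, ∠ = arctan(487/100) ≈ 78.40°
∠L = 90.00° − 168.28° = -78.28°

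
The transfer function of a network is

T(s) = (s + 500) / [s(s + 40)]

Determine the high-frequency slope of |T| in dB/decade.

Each pole contributes −20 dB/decade at high frequency; each zero contributes +20 dB/decade.
Net: 1 zero(s) − 2 pole(s) → -20 dB/decade.

-20 dB/decade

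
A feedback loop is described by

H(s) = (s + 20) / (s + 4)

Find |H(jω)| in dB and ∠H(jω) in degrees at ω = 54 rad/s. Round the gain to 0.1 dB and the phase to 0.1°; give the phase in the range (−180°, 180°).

At s = jω = j54:
zero (s+20): 20 + j54 → |·| = √(20²+54²) = √3316 ≈ 57.585, ∠ = arctan(54/20) ≈ 69.68°
pole (s+4): 4 + j54 → |·| = √(4²+54²) = √2932 ≈ 54.148, ∠ = arctan(54/4) ≈ 85.76°
|H| = 1 · 57.585 / 54.148 ≈ 1.0635
Gain = 20 log₁₀(1.0635) ≈ 0.53 dB
∠H = 69.68° − 85.76° = -16.08°

0.5 dB, -16.1°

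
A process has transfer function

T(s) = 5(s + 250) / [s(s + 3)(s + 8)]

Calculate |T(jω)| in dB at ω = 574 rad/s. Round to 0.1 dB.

At s = jω = j574:
zero (s+250): 250 + j574 → |·| = √(250²+574²) = √391976 ≈ 626.08, ∠ = arctan(574/250) ≈ 66.46°
pole (s+3): 3 + j574 → |·| = √(3²+574²) = √329485 ≈ 574.01, ∠ = arctan(574/3) ≈ 89.70°
pole (s+8): 8 + j574 → |·| = √(8²+574²) = √329540 ≈ 574.06, ∠ = arctan(574/8) ≈ 89.20°
pole at origin: |s| = 574, ∠ = 90.00° (in denominator)
|T| = 5 · 626.08 / 1.8914e+08 ≈ 1.6551e-05
Gain = 20 log₁₀(1.6551e-05) ≈ -95.62 dB

-95.6 dB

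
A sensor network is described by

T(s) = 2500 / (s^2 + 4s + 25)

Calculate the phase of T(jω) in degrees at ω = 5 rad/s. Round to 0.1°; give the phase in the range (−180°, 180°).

-90.0°

At s = jω = j5:
quadratic: (j5)² + 4·j5 + 25 = 0 + j20 → |·| ≈ 20, ∠ ≈ 90.00°
∠T = 0.00° − 90.00° = -90.00°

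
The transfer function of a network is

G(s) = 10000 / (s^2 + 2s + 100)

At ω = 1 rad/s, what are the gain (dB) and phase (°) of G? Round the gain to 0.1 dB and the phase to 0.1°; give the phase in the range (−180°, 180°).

40.1 dB, -1.2°

At s = jω = j1:
quadratic: (j1)² + 2·j1 + 100 = 99 + j2 → |·| ≈ 99.02, ∠ ≈ 1.16°
|G| = 10000 / 99.02 ≈ 100.99
Gain = 20 log₁₀(100.99) ≈ 40.09 dB
∠G = 0.00° − 1.16° = -1.16°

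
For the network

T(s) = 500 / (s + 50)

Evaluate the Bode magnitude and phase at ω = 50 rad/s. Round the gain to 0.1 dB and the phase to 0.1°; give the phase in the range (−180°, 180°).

Substitute s = j50:
Numerator: 500 = 500 + j0
Denominator: (j50) + 50 = 50 + j50
|N| = √(500² + 0²) ≈ 500, ∠N ≈ 0.00°
|D| = √(50² + 50²) ≈ 70.711, ∠D ≈ 45.00°
|T| = 500 / 70.711 ≈ 7.071
Gain = 20 log₁₀(7.071) ≈ 16.99 dB
∠T = 0.00° − 45.00° = -45.00°

17.0 dB, -45.0°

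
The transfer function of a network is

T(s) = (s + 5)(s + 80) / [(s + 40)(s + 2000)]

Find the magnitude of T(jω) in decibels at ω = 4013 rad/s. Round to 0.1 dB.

-1.0 dB

At s = jω = j4013:
zero (s+5): 5 + j4013 → |·| = √(5²+4013²) = √16104194 ≈ 4013, ∠ = arctan(4013/5) ≈ 89.93°
zero (s+80): 80 + j4013 → |·| = √(80²+4013²) = √16110569 ≈ 4013.8, ∠ = arctan(4013/80) ≈ 88.86°
pole (s+40): 40 + j4013 → |·| = √(40²+4013²) = √16105769 ≈ 4013.2, ∠ = arctan(4013/40) ≈ 89.43°
pole (s+2000): 2000 + j4013 → |·| = √(2000²+4013²) = √20104169 ≈ 4483.8, ∠ = arctan(4013/2000) ≈ 63.51°
|T| = 1 · 1.6107e+07 / 1.7994e+07 ≈ 0.89513
Gain = 20 log₁₀(0.89513) ≈ -0.96 dB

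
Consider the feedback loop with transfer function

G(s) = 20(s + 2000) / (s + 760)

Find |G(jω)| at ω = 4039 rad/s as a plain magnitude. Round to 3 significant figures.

At s = jω = j4039:
zero (s+2000): 2000 + j4039 → |·| = √(2000²+4039²) = √20313521 ≈ 4507.1, ∠ = arctan(4039/2000) ≈ 63.66°
pole (s+760): 760 + j4039 → |·| = √(760²+4039²) = √16891121 ≈ 4109.9, ∠ = arctan(4039/760) ≈ 79.34°
|G| = 20 · 4507.1 / 4109.9 ≈ 21.933

21.9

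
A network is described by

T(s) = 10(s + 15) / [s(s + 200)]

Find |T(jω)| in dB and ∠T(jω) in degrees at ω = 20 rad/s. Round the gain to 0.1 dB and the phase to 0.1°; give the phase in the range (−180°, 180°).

-24.1 dB, -42.6°

At s = jω = j20:
zero (s+15): 15 + j20 → |·| = √(15²+20²) = √625 ≈ 25, ∠ = arctan(20/15) ≈ 53.13°
pole (s+200): 200 + j20 → |·| = √(200²+20²) = √40400 ≈ 201, ∠ = arctan(20/200) ≈ 5.71°
pole at origin: |s| = 20, ∠ = 90.00° (in denominator)
|T| = 10 · 25 / 4020 ≈ 0.062189
Gain = 20 log₁₀(0.062189) ≈ -24.13 dB
∠T = 53.13° − 95.71° = -42.58°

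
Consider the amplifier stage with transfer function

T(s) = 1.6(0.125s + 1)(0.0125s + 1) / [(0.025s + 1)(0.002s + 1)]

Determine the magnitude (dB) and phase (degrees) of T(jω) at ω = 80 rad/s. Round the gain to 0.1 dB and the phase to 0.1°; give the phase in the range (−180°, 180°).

At ω = 80 rad/s:
zero (1 + j80·0.125) = 1 + j10 → |·| ≈ 10.05, ∠ ≈ 84.29°
zero (1 + j80·0.0125) = 1 + j1 → |·| ≈ 1.4142, ∠ ≈ 45.00°
pole (1 + j80·0.025) = 1 + j2 → |·| ≈ 2.2361, ∠ ≈ 63.43°
pole (1 + j80·0.002) = 1 + j0.16 → |·| ≈ 1.0127, ∠ ≈ 9.09°
|T| = 1.6 · 10.05 · 1.4142 / (2.2361 · 1.0127) ≈ 10.042
Gain = 20 log₁₀(10.042) ≈ 20.04 dB
∠T = (84.29° + 45.00°) − (63.43° + 9.09°) = 56.77°

20.0 dB, 56.8°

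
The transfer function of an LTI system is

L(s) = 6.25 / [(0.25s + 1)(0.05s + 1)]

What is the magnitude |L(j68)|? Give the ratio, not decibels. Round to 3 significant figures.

0.104

At ω = 68 rad/s:
pole (1 + j68·0.25) = 1 + j17 → |·| ≈ 17.029, ∠ ≈ 86.63°
pole (1 + j68·0.05) = 1 + j3.4 → |·| ≈ 3.544, ∠ ≈ 73.61°
|L| = 6.25 · 1 / (17.029 · 3.544) ≈ 0.10356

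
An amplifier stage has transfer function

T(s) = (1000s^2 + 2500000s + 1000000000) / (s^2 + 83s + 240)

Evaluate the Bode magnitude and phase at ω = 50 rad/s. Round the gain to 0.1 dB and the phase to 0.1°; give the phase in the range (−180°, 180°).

Substitute s = j50:
Numerator: 1000(j50)^2 + 2500000(j50) + 1000000000 = 997500000 + j125000000
Denominator: (j50)^2 + 83(j50) + 240 = -2260 + j4150
|N| = √(997500000² + 125000000²) ≈ 1.0053e+09, ∠N ≈ 7.14°
|D| = √(2260² + 4150²) ≈ 4725.5, ∠D ≈ 118.57°
|T| = 1.0053e+09 / 4725.5 ≈ 2.1274e+05
Gain = 20 log₁₀(2.1274e+05) ≈ 106.56 dB
∠T = 7.14° − 118.57° = -111.43°

106.6 dB, -111.4°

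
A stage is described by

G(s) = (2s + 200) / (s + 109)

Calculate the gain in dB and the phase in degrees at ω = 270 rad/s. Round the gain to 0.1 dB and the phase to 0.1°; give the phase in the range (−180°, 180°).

Substitute s = j270:
Numerator: 2(j270) + 200 = 200 + j540
Denominator: (j270) + 109 = 109 + j270
|N| = √(200² + 540²) ≈ 575.85, ∠N ≈ 69.68°
|D| = √(109² + 270²) ≈ 291.17, ∠D ≈ 68.02°
|G| = 575.85 / 291.17 ≈ 1.9777
Gain = 20 log₁₀(1.9777) ≈ 5.92 dB
∠G = 69.68° − 68.02° = 1.66°

5.9 dB, 1.7°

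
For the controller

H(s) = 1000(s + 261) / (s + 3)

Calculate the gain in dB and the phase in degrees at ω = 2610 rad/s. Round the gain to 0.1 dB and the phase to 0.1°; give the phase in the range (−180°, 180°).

At s = jω = j2610:
zero (s+261): 261 + j2610 → |·| = √(261²+2610²) = √6880221 ≈ 2623, ∠ = arctan(2610/261) ≈ 84.29°
pole (s+3): 3 + j2610 → |·| = √(3²+2610²) = √6812109 ≈ 2610, ∠ = arctan(2610/3) ≈ 89.93°
|H| = 1000 · 2623 / 2610 ≈ 1005
Gain = 20 log₁₀(1005) ≈ 60.04 dB
∠H = 84.29° − 89.93° = -5.64°

60.0 dB, -5.6°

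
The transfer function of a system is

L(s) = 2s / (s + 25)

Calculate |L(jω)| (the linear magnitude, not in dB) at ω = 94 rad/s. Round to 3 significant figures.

At s = jω = j94:
zero at origin: s = j94 → |·| = 94, ∠ = 90.00°
pole (s+25): 25 + j94 → |·| = √(25²+94²) = √9461 ≈ 97.268, ∠ = arctan(94/25) ≈ 75.11°
|L| = 2 · 94 / 97.268 ≈ 1.9328

1.93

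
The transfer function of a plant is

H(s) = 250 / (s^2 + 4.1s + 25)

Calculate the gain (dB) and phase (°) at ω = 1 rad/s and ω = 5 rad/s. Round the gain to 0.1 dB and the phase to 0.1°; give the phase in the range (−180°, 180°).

At s = jω = j1:
quadratic: (j1)² + 4.1·j1 + 25 = 24 + j4.1 → |·| ≈ 24.348, ∠ ≈ 9.69°
|H| = 250 / 24.348 ≈ 10.268
Gain = 20 log₁₀(10.268) ≈ 20.23 dB
∠H = 0.00° − 9.69° = -9.69°

At s = jω = j5:
quadratic: (j5)² + 4.1·j5 + 25 = 0 + j20.5 → |·| ≈ 20.5, ∠ ≈ 90.00°
|H| = 250 / 20.5 ≈ 12.195
Gain = 20 log₁₀(12.195) ≈ 21.72 dB
∠H = 0.00° − 90.00° = -90.00°

ω = 1: 20.2 dB, -9.7°; ω = 5: 21.7 dB, -90.0°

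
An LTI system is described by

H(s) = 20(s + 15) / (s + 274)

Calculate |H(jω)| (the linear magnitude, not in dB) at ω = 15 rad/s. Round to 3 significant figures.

1.55

At s = jω = j15:
zero (s+15): 15 + j15 → |·| = √(15²+15²) = √450 ≈ 21.213, ∠ = arctan(15/15) ≈ 45.00°
pole (s+274): 274 + j15 → |·| = √(274²+15²) = √75301 ≈ 274.41, ∠ = arctan(15/274) ≈ 3.13°
|H| = 20 · 21.213 / 274.41 ≈ 1.5461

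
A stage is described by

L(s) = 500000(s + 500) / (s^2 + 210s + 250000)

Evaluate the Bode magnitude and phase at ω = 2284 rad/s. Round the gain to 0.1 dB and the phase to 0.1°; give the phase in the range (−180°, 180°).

At s = jω = j2284:
zero (s+500): 500 + j2284 → |·| = √(500²+2284²) = √5466656 ≈ 2338.1, ∠ = arctan(2284/500) ≈ 77.65°
quadratic: (j2284)² + 210·j2284 + 250000 = -4966656 + j479640 → |·| ≈ 4.9898e+06, ∠ ≈ 174.48°
|L| = 500000 · 2338.1 / 4.9898e+06 ≈ 234.29
Gain = 20 log₁₀(234.29) ≈ 47.40 dB
∠L = 77.65° − 174.48° = -96.83°

47.4 dB, -96.8°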